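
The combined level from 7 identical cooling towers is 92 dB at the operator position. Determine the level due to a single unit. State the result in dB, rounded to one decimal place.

Dividing the total intensity by 7 lowers the level by 10·log₁₀ 7 = 8.451 dB: L₁ = 92 − 8.451.

83.5 dB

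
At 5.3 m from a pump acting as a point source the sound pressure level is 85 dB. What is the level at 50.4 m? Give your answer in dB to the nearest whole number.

For a point source, L₂ = L₁ − 20·log₁₀(r₂/r₁).
L₂ = 85 − 20·log₁₀(50.4/5.3) = 85 − 19.563 = 65.44 dB.

65 dB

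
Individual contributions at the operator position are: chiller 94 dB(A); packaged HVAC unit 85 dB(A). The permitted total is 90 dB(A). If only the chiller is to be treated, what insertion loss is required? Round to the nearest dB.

6 dB

Fixed contribution from the other source: Σ 10^(L/10) = 10^(85/10) = 3.162e+08 (85.00 dB(A)).
To meet 90 dB(A) overall, the treated chiller may contribute at most 10^(90/10) − 3.162e+08 = 6.838e+08, i.e. 88.35 dB(A).
So the chiller must be reduced from 94 to 88.35 dB(A): IL = 5.65 dB.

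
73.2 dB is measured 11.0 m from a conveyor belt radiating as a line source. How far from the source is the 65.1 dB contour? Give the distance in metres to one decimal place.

The 8.1 dB drop corresponds to a distance ratio of 10^(8.1/10) for a line source.
r₂ = 11.0·10^((73.2−65.1)/10) = 11.0·10^(8.1/10) = 71.02 m.

71.0 m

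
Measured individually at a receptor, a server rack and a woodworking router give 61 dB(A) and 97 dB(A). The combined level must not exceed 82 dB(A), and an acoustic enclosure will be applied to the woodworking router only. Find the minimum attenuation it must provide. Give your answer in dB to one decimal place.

Fixed contribution from the other source: Σ 10^(L/10) = 10^(61/10) = 1.259e+06 (61.00 dB(A)).
The limit corresponds to 10^(82/10) = 1.585e+08; subtracting the fixed part leaves 1.572e+08 for the woodworking router, i.e. 81.97 dB(A).
So the woodworking router must be reduced from 97 to 81.97 dB(A): IL = 15.03 dB.

15.0 dB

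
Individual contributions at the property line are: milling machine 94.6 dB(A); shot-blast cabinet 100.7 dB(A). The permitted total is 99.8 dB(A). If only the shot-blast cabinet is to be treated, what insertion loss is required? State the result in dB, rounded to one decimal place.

The untreated sources together contribute 10^(94.6/10) = 2.884e+09, i.e. 94.60 dB(A).
The limit corresponds to 10^(99.8/10) = 9.550e+09; subtracting the fixed part leaves 6.666e+09 for the shot-blast cabinet, i.e. 98.24 dB(A).
Required insertion loss = 100.7 − 98.24 = 2.46 dB.

2.5 dB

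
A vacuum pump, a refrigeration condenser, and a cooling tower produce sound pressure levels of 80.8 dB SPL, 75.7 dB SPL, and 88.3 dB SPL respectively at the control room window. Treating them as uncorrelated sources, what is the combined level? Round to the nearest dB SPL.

For uncorrelated sources the intensities add, so convert each level to linear form, sum, and take 10·log₁₀ of the total.
Σ 10^(L/10) = 10^(80.8/10) + 10^(75.7/10) + 10^(88.3/10) = 8.335e+08.
L_total = 10·log₁₀(8.335e+08) = 89.21 dB SPL.

89 dB SPL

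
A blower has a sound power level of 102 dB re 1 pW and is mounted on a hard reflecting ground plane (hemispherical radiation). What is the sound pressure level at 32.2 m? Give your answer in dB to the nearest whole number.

The power spreads over a hemisphere of area 2π·r², so L_p = L_w − 10·log₁₀(2π·r²).
2π·r² = 6515 m², 10·log₁₀ of that is 38.139 dB.
L_p = 102 − 38.139 = 63.86 dB.

64 dB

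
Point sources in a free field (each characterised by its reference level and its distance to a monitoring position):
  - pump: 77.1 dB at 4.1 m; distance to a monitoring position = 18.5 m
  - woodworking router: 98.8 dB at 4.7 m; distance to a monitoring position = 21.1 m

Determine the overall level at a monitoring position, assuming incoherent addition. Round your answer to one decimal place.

85.8 dB

Propagate each source to the receiver with L = L_ref − 20·log₁₀(r/r_ref), then add intensities.
pump: 77.1 − 20·log₁₀(18.5/4.1) = 77.1 − 13.09 = 64.01 dB.
woodworking router: 98.8 − 20·log₁₀(21.1/4.7) = 98.8 − 13.04 = 85.76 dB.
Σ 10^(L/10) = 3.789e+08 → L_total = 10·log₁₀(3.789e+08) = 85.79 dB.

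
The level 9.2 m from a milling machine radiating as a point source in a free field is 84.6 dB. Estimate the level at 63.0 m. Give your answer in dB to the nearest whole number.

68 dB

For a point source, L₂ = L₁ − 20·log₁₀(r₂/r₁).
L₂ = 84.6 − 20·log₁₀(63.0/9.2) = 84.6 − 16.711 = 67.89 dB.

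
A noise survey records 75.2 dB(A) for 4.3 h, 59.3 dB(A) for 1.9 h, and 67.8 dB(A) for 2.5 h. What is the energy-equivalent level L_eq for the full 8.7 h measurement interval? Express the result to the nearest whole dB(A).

73 dB(A)

L_eq = 10·log₁₀[(1/T)·Σ tᵢ·10^(Lᵢ/10)] with T = 8.7 h.
Σ tᵢ·10^(Lᵢ/10) = 4.3·10^(75.2/10) + 1.9·10^(59.3/10) + 2.5·10^(67.8/10) = 1.591e+08.
L_eq = 10·log₁₀(1.591e+08/8.7) = 72.62 dB(A).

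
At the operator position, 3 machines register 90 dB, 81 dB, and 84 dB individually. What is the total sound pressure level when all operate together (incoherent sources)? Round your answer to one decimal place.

91.4 dB

Incoherent sources combine by intensity addition: L_total = 10·log₁₀(Σ 10^(L_i/10)).
Σ 10^(L/10) = 10^(90/10) + 10^(81/10) + 10^(84/10) = 1.377e+09.
L_total = 10·log₁₀(1.377e+09) = 91.39 dB.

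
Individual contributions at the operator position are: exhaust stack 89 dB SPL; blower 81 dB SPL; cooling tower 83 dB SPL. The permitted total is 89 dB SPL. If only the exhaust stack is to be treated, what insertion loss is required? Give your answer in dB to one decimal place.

Fixed contribution from the other sources: Σ 10^(L/10) = 10^(81/10) + 10^(83/10) = 3.254e+08 (85.12 dB SPL).
The limit corresponds to 10^(89/10) = 7.943e+08; subtracting the fixed part leaves 4.689e+08 for the exhaust stack, i.e. 86.71 dB SPL.
Required insertion loss = 89 − 86.71 = 2.29 dB.

2.3 dB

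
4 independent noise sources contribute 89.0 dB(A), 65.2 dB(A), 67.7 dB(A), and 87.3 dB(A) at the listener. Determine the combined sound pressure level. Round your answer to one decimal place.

Incoherent sources combine by intensity addition: L_total = 10·log₁₀(Σ 10^(L_i/10)).
Σ 10^(L/10) = 10^(89.0/10) + 10^(65.2/10) + 10^(67.7/10) + 10^(87.3/10) = 1.341e+09.
L_total = 10·log₁₀(1.341e+09) = 91.27 dB(A).

91.3 dB(A)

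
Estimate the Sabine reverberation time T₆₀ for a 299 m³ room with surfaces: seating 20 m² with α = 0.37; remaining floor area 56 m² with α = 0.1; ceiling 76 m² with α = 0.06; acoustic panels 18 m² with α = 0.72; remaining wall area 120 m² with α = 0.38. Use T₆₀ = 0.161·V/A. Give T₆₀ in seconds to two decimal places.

0.63 s

Total absorption A = 20·0.37 + 56·0.1 + 76·0.06 + 18·0.72 + 120·0.38 = 76.12 m² sabins.
T₆₀ = 0.161·V/A = 0.161·299/76.12 = 0.632 s.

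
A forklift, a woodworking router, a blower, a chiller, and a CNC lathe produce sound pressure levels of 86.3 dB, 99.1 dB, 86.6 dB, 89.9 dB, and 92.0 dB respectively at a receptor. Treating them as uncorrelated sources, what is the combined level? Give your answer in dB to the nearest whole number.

Incoherent sources combine by intensity addition: L_total = 10·log₁₀(Σ 10^(L_i/10)).
Σ 10^(L/10) = 10^(86.3/10) + 10^(99.1/10) + 10^(86.6/10) + 10^(89.9/10) + 10^(92.0/10) = 1.157e+10.
L_total = 10·log₁₀(1.157e+10) = 100.63 dB.

101 dB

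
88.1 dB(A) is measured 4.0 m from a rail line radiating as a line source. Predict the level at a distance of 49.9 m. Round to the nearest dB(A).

Cylindrical spreading from a line source gives a 10·log₁₀(r₂/r₁) drop.
L₂ = 88.1 − 10·log₁₀(49.9/4.0) = 88.1 − 10.960 = 77.14 dB(A).

77 dB(A)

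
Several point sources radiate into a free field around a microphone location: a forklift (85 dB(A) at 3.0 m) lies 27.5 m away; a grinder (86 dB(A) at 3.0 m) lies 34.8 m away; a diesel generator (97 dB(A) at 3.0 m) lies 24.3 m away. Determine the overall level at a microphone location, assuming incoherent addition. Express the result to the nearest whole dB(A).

First find each source's level at the receiver (point-source: −20·log₁₀(r/r_ref)), then combine on an intensity basis.
forklift: 85 − 20·log₁₀(27.5/3.0) = 85 − 19.24 = 65.76 dB(A).
grinder: 86 − 20·log₁₀(34.8/3.0) = 86 − 21.29 = 64.71 dB(A).
diesel generator: 97 − 20·log₁₀(24.3/3.0) = 97 − 18.17 = 78.83 dB(A).
Σ 10^(L/10) = 8.311e+07 → L_total = 10·log₁₀(8.311e+07) = 79.20 dB(A).

79 dB(A)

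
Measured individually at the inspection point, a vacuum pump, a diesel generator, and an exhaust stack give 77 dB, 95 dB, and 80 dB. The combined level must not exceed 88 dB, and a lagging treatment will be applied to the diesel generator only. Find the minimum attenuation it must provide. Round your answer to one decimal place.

8.2 dB

Everything except the diesel generator sums to 10^(77/10) + 10^(80/10) = 1.501e+08 in linear terms, 81.76 dB.
To meet 88 dB overall, the treated diesel generator may contribute at most 10^(88/10) − 1.501e+08 = 4.808e+08, i.e. 86.82 dB.
So the diesel generator must be reduced from 95 to 86.82 dB: IL = 8.18 dB.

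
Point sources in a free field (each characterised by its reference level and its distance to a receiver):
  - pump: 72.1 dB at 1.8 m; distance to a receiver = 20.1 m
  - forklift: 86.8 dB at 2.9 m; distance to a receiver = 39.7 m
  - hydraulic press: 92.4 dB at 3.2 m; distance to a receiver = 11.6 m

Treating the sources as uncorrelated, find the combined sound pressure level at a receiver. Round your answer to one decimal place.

81.3 dB

First find each source's level at the receiver (point-source: −20·log₁₀(r/r_ref)), then combine on an intensity basis.
pump: 72.1 − 20·log₁₀(20.1/1.8) = 72.1 − 20.96 = 51.14 dB.
forklift: 86.8 − 20·log₁₀(39.7/2.9) = 86.8 − 22.73 = 64.07 dB.
hydraulic press: 92.4 − 20·log₁₀(11.6/3.2) = 92.4 − 11.19 = 81.21 dB.
Σ 10^(L/10) = 1.349e+08 → L_total = 10·log₁₀(1.349e+08) = 81.30 dB.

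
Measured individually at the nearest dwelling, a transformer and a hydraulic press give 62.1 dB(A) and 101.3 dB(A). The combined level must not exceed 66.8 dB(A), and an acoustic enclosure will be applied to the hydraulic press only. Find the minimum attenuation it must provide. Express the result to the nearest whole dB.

36 dB

Fixed contribution from the other source: Σ 10^(L/10) = 10^(62.1/10) = 1.622e+06 (62.10 dB(A)).
To meet 66.8 dB(A) overall, the treated hydraulic press may contribute at most 10^(66.8/10) − 1.622e+06 = 3.164e+06, i.e. 65.00 dB(A).
Required insertion loss = 101.3 − 65.00 = 36.30 dB.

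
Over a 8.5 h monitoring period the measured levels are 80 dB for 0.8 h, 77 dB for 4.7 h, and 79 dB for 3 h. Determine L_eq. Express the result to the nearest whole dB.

L_eq = 10·log₁₀[(1/T)·Σ tᵢ·10^(Lᵢ/10)] with T = 8.5 h.
Σ tᵢ·10^(Lᵢ/10) = 0.8·10^(80/10) + 4.7·10^(77/10) + 3·10^(79/10) = 5.539e+08.
L_eq = 10·log₁₀(5.539e+08/8.5) = 78.14 dB.

78 dB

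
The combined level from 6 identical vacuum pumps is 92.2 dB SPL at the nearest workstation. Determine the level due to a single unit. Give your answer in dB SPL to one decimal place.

84.4 dB SPL

Dividing the total intensity by 6 lowers the level by 10·log₁₀ 6 = 7.782 dB: L₁ = 92.2 − 7.782.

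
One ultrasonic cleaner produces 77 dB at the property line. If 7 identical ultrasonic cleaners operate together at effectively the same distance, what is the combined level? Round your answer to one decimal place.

With 7 equal, uncorrelated contributions the intensity is 7× that of one unit, giving a rise of 10·log₁₀ 7.
L_total = 77 + 10·log₁₀(7) = 77 + 8.451 = 85.45 dB.

85.5 dB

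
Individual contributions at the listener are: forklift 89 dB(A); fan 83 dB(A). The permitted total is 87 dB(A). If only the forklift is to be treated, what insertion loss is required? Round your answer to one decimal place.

Everything except the forklift sums to 10^(83/10) = 1.995e+08 in linear terms, 83.00 dB(A).
To meet 87 dB(A) overall, the treated forklift may contribute at most 10^(87/10) − 1.995e+08 = 3.017e+08, i.e. 84.80 dB(A).
Required insertion loss = 89 − 84.80 = 4.20 dB.

4.2 dB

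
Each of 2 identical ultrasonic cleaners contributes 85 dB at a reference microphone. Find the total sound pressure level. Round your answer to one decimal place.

88.0 dB

With 2 equal, uncorrelated contributions the intensity is 2× that of one unit, giving a rise of 10·log₁₀ 2.
L_total = 85 + 10·log₁₀(2) = 85 + 3.010 = 88.01 dB.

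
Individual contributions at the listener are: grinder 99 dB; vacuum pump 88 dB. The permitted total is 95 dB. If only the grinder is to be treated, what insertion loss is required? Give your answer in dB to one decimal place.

5.0 dB

The untreated sources together contribute 10^(88/10) = 6.310e+08, i.e. 88.00 dB.
To meet 95 dB overall, the treated grinder may contribute at most 10^(95/10) − 6.310e+08 = 2.531e+09, i.e. 94.03 dB.
Required insertion loss = 99 − 94.03 = 4.97 dB.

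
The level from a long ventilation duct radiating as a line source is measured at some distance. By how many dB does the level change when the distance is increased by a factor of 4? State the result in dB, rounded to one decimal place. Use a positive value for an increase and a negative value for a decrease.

-6.0 dB

Line-source spreading: ΔL = −10·log₁₀(r₂/r₁).
ΔL = −10·log₁₀(4) = -6.02 dB.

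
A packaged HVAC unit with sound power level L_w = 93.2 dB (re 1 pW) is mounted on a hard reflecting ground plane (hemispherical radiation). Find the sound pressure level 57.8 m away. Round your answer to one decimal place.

50.0 dB

L_p = L_w − 10·log₁₀(2π·r²) with r = 57.8 m.
2π·r² = 2.099e+04 m², 10·log₁₀ of that is 43.220 dB.
L_p = 93.2 − 43.220 = 49.98 dB.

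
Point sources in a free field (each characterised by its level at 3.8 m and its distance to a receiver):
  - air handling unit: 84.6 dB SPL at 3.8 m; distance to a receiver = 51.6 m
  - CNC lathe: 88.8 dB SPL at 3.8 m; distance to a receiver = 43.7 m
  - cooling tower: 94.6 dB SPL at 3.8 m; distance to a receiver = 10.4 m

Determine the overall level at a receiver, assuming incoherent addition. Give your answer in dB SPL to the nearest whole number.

86 dB SPL

Propagate each source to the receiver with L = L_ref − 20·log₁₀(r/r_ref), then add intensities.
air handling unit: 84.6 − 20·log₁₀(51.6/3.8) = 84.6 − 22.66 = 61.94 dB SPL.
CNC lathe: 88.8 − 20·log₁₀(43.7/3.8) = 88.8 − 21.21 = 67.59 dB SPL.
cooling tower: 94.6 − 20·log₁₀(10.4/3.8) = 94.6 − 8.74 = 85.86 dB SPL.
Σ 10^(L/10) = 3.923e+08 → L_total = 10·log₁₀(3.923e+08) = 85.94 dB SPL.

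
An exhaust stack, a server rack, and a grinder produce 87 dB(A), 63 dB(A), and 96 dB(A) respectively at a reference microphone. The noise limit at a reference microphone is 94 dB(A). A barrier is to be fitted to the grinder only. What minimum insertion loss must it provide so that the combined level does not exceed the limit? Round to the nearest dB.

3 dB

The untreated sources together contribute 10^(87/10) + 10^(63/10) = 5.032e+08, i.e. 87.02 dB(A).
The limit corresponds to 10^(94/10) = 2.512e+09; subtracting the fixed part leaves 2.009e+09 for the grinder, i.e. 93.03 dB(A).
So the grinder must be reduced from 96 to 93.03 dB(A): IL = 2.97 dB.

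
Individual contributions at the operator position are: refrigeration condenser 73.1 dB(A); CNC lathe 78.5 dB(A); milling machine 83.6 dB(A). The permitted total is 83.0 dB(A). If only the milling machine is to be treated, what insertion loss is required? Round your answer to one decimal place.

Everything except the milling machine sums to 10^(73.1/10) + 10^(78.5/10) = 9.121e+07 in linear terms, 79.60 dB(A).
To meet 83.0 dB(A) overall, the treated milling machine may contribute at most 10^(83.0/10) − 9.121e+07 = 1.083e+08, i.e. 80.35 dB(A).
So the milling machine must be reduced from 83.6 to 80.35 dB(A): IL = 3.25 dB.

3.3 dB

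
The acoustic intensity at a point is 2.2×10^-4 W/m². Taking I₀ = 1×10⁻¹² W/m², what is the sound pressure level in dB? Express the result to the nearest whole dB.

L = 10·log₁₀(I/I₀) = 10·log₁₀(2.2×10^-4/10⁻¹²) = 10·log₁₀(2.2×10^8).
L = 10·(0.3424 + 8) = 83.42 dB.

83 dB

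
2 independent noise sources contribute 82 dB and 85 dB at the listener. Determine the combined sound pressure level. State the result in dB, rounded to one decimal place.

Incoherent sources combine by intensity addition: L_total = 10·log₁₀(Σ 10^(L_i/10)).
Σ 10^(L/10) = 10^(82/10) + 10^(85/10) = 4.747e+08.
L_total = 10·log₁₀(4.747e+08) = 86.76 dB.

86.8 dB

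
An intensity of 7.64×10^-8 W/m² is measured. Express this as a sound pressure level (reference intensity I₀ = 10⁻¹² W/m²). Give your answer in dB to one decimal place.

48.8 dB

Dividing by I₀ shifts the exponent by 12: I/I₀ = 7.64×10^4.
L = 10·(0.8831 + 4) = 48.83 dB.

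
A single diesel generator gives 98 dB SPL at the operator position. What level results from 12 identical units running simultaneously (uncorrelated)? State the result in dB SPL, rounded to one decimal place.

N identical incoherent sources raise the level by 10·log₁₀ N.
L_total = 98 + 10·log₁₀(12) = 98 + 10.792 = 108.79 dB SPL.

108.8 dB SPL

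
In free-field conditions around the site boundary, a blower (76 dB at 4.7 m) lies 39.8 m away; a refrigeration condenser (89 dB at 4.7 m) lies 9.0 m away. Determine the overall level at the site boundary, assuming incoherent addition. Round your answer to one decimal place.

First find each source's level at the receiver (point-source: −20·log₁₀(r/r_ref)), then combine on an intensity basis.
blower: 76 − 20·log₁₀(39.8/4.7) = 76 − 18.56 = 57.44 dB.
refrigeration condenser: 89 − 20·log₁₀(9.0/4.7) = 89 − 5.64 = 83.36 dB.
Σ 10^(L/10) = 2.172e+08 → L_total = 10·log₁₀(2.172e+08) = 83.37 dB.

83.4 dB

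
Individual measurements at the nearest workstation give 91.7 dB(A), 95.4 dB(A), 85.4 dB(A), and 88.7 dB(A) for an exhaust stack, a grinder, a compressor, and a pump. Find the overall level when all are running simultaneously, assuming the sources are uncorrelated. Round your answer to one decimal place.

Incoherent sources combine by intensity addition: L_total = 10·log₁₀(Σ 10^(L_i/10)).
Σ 10^(L/10) = 10^(91.7/10) + 10^(95.4/10) + 10^(85.4/10) + 10^(88.7/10) = 6.035e+09.
L_total = 10·log₁₀(6.035e+09) = 97.81 dB(A).

97.8 dB(A)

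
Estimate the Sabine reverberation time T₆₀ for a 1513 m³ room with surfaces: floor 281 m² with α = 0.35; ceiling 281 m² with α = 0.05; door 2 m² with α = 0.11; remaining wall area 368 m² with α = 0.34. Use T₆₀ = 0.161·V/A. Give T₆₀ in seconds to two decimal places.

1.02 s

A = Σ Sᵢαᵢ = 281·0.35 + 281·0.05 + 2·0.11 + 368·0.34 = 237.74 m².
T₆₀ = 0.161·V/A = 0.161·1513/237.74 = 1.025 s.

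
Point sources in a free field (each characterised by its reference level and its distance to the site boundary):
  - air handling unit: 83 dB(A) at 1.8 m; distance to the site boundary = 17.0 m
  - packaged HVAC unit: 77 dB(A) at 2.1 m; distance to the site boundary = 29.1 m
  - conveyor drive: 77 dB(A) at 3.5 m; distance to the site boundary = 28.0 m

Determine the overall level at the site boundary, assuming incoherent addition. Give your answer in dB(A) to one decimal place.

Apply inverse-square spreading to bring every level to the receiver, then sum 10^(L/10).
air handling unit: 83 − 20·log₁₀(17.0/1.8) = 83 − 19.50 = 63.50 dB(A).
packaged HVAC unit: 77 − 20·log₁₀(29.1/2.1) = 77 − 22.83 = 54.17 dB(A).
conveyor drive: 77 − 20·log₁₀(28.0/3.5) = 77 − 18.06 = 58.94 dB(A).
Σ 10^(L/10) = 3.281e+06 → L_total = 10·log₁₀(3.281e+06) = 65.16 dB(A).

65.2 dB(A)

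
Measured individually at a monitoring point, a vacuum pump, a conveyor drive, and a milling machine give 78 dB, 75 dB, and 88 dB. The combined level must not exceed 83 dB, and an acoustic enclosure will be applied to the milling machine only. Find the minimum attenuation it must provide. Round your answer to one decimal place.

7.8 dB

Fixed contribution from the other sources: Σ 10^(L/10) = 10^(78/10) + 10^(75/10) = 9.472e+07 (79.76 dB).
To meet 83 dB overall, the treated milling machine may contribute at most 10^(83/10) − 9.472e+07 = 1.048e+08, i.e. 80.20 dB.
Required insertion loss = 88 − 80.20 = 7.80 dB.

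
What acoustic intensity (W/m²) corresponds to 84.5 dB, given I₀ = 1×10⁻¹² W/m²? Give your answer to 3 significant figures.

0.000282 W/m²

I/I₀ = 10^(84.5/10) = 2.818e+08, so I = 2.818e+08 × 10⁻¹² W/m².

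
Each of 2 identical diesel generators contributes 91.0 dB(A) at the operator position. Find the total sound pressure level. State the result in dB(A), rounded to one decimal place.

94.0 dB(A)

With 2 equal, uncorrelated contributions the intensity is 2× that of one unit, giving a rise of 10·log₁₀ 2.
L_total = 91.0 + 10·log₁₀(2) = 91.0 + 3.010 = 94.01 dB(A).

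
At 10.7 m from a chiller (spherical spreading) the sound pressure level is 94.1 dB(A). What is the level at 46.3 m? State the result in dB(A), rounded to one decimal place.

Spherical spreading from a point source gives a 20·log₁₀(r₂/r₁) drop.
L₂ = 94.1 − 20·log₁₀(46.3/10.7) = 94.1 − 12.724 = 81.38 dB(A).

81.4 dB(A)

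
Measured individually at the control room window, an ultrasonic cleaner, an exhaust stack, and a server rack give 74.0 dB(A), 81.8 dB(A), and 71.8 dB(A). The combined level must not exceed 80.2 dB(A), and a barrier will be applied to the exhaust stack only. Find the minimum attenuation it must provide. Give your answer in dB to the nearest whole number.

4 dB

The untreated sources together contribute 10^(74.0/10) + 10^(71.8/10) = 4.025e+07, i.e. 76.05 dB(A).
To meet 80.2 dB(A) overall, the treated exhaust stack may contribute at most 10^(80.2/10) − 4.025e+07 = 6.446e+07, i.e. 78.09 dB(A).
So the exhaust stack must be reduced from 81.8 to 78.09 dB(A): IL = 3.71 dB.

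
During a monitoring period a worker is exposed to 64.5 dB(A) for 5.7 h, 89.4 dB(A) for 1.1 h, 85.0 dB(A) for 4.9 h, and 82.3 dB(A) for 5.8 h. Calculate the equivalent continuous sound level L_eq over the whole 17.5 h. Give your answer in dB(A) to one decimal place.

83.0 dB(A)

Weight each interval's intensity by its duration and average over T = 17.5 h:
Σ tᵢ·10^(Lᵢ/10) = 5.7·10^(64.5/10) + 1.1·10^(89.4/10) + 4.9·10^(85.0/10) + 5.8·10^(82.3/10) = 3.509e+09.
L_eq = 10·log₁₀(3.509e+09/17.5) = 83.02 dB(A).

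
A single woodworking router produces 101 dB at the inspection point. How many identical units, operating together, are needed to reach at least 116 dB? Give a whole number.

Need L₁ + 10·log₁₀ N ≥ 116, i.e. log₁₀ N ≥ 1.50.
N ≥ 10^(15.0/10) = 31.623, so N = 32.

32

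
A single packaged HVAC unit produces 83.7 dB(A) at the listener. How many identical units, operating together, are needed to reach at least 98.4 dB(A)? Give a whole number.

30

N identical sources give L₁ + 10·log₁₀ N, so require 10·log₁₀ N ≥ 98.4 − 83.7 = 14.7 dB.
N ≥ 10^(14.7/10) = 29.512, so N = 30.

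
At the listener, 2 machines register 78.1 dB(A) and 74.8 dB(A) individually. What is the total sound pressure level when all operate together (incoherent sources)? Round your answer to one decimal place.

79.8 dB(A)

For uncorrelated sources the intensities add, so convert each level to linear form, sum, and take 10·log₁₀ of the total.
Σ 10^(L/10) = 10^(78.1/10) + 10^(74.8/10) = 9.476e+07.
L_total = 10·log₁₀(9.476e+07) = 79.77 dB(A).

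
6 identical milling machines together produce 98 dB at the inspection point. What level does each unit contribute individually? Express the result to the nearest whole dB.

6 equal contributions raise the level by 10·log₁₀ 6 = 7.782 dB, so each unit alone gives 98 − 7.782.

90 dB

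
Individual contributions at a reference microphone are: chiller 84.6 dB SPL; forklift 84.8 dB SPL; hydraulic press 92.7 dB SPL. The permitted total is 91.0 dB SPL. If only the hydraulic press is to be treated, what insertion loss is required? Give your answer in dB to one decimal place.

Everything except the hydraulic press sums to 10^(84.6/10) + 10^(84.8/10) = 5.904e+08 in linear terms, 87.71 dB SPL.
To meet 91.0 dB SPL overall, the treated hydraulic press may contribute at most 10^(91.0/10) − 5.904e+08 = 6.685e+08, i.e. 88.25 dB SPL.
Required insertion loss = 92.7 − 88.25 = 4.45 dB.

4.4 dB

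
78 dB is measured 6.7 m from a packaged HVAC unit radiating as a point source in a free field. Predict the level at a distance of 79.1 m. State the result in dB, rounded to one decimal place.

56.6 dB

For a point source, L₂ = L₁ − 20·log₁₀(r₂/r₁).
L₂ = 78 − 20·log₁₀(79.1/6.7) = 78 − 21.442 = 56.56 dB.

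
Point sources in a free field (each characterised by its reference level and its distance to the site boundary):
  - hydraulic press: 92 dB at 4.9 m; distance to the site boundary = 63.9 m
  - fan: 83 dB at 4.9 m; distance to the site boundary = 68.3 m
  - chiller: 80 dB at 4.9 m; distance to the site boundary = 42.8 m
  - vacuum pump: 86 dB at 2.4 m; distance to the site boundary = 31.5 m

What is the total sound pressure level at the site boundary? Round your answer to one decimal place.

Apply inverse-square spreading to bring every level to the receiver, then sum 10^(L/10).
hydraulic press: 92 − 20·log₁₀(63.9/4.9) = 92 − 22.31 = 69.69 dB.
fan: 83 − 20·log₁₀(68.3/4.9) = 83 − 22.88 = 60.12 dB.
chiller: 80 − 20·log₁₀(42.8/4.9) = 80 − 18.82 = 61.18 dB.
vacuum pump: 86 − 20·log₁₀(31.5/2.4) = 86 − 22.36 = 63.64 dB.
Σ 10^(L/10) = 1.397e+07 → L_total = 10·log₁₀(1.397e+07) = 71.45 dB.

71.5 dB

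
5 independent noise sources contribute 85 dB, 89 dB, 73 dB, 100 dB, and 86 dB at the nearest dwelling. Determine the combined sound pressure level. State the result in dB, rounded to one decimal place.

100.6 dB

Incoherent sources combine by intensity addition: L_total = 10·log₁₀(Σ 10^(L_i/10)).
Σ 10^(L/10) = 10^(85/10) + 10^(89/10) + 10^(73/10) + 10^(100/10) + 10^(86/10) = 1.153e+10.
L_total = 10·log₁₀(1.153e+10) = 100.62 dB.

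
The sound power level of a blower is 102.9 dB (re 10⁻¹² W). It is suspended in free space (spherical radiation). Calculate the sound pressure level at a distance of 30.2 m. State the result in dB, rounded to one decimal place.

The power spreads over a sphere of area 4π·r², so L_p = L_w − 10·log₁₀(4π·r²).
4π·r² = 1.146e+04 m², 10·log₁₀ of that is 40.592 dB.
L_p = 102.9 − 40.592 = 62.31 dB.

62.3 dB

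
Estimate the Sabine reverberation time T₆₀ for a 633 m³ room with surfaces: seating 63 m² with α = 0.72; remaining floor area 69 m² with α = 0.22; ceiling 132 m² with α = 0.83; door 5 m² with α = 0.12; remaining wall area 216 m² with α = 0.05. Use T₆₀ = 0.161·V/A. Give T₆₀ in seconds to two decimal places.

0.56 s

Summing Sᵢαᵢ: 63·0.72 + 69·0.22 + 132·0.83 + 5·0.12 + 216·0.05 = 181.50 m².
T₆₀ = 0.161·V/A = 0.161·633/181.50 = 0.562 s.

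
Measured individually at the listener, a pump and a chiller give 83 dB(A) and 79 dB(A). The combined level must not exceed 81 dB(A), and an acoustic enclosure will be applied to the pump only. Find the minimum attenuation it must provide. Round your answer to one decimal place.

6.3 dB

Everything except the pump sums to 10^(79/10) = 7.943e+07 in linear terms, 79.00 dB(A).
The limit corresponds to 10^(81/10) = 1.259e+08; subtracting the fixed part leaves 4.646e+07 for the pump, i.e. 76.67 dB(A).
So the pump must be reduced from 83 to 76.67 dB(A): IL = 6.33 dB.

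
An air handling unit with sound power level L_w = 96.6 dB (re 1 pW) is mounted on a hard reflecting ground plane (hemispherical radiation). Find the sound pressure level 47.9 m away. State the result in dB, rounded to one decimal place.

55.0 dB

L_p = L_w − 10·log₁₀(2π·r²) with r = 47.9 m.
2π·r² = 1.442e+04 m², 10·log₁₀ of that is 41.589 dB.
L_p = 96.6 − 41.589 = 55.01 dB.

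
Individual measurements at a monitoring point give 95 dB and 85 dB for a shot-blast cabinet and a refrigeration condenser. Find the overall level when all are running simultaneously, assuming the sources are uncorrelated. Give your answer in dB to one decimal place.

95.4 dB

For uncorrelated sources the intensities add, so convert each level to linear form, sum, and take 10·log₁₀ of the total.
Σ 10^(L/10) = 10^(95/10) + 10^(85/10) = 3.479e+09.
L_total = 10·log₁₀(3.479e+09) = 95.41 dB.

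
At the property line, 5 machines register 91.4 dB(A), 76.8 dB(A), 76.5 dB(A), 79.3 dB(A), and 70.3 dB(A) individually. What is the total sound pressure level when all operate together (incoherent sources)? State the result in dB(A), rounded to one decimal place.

For uncorrelated sources the intensities add, so convert each level to linear form, sum, and take 10·log₁₀ of the total.
Σ 10^(L/10) = 10^(91.4/10) + 10^(76.8/10) + 10^(76.5/10) + 10^(79.3/10) + 10^(70.3/10) = 1.569e+09.
L_total = 10·log₁₀(1.569e+09) = 91.96 dB(A).

92.0 dB(A)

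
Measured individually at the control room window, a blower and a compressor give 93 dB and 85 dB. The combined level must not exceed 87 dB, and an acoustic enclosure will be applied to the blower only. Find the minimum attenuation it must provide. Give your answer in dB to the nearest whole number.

Fixed contribution from the other source: Σ 10^(L/10) = 10^(85/10) = 3.162e+08 (85.00 dB).
To meet 87 dB overall, the treated blower may contribute at most 10^(87/10) − 3.162e+08 = 1.850e+08, i.e. 82.67 dB.
So the blower must be reduced from 93 to 82.67 dB: IL = 10.33 dB.

10 dB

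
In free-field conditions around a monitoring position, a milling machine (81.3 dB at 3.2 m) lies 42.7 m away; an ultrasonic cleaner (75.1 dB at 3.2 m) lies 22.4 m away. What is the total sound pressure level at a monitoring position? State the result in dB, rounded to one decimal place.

61.5 dB

First find each source's level at the receiver (point-source: −20·log₁₀(r/r_ref)), then combine on an intensity basis.
milling machine: 81.3 − 20·log₁₀(42.7/3.2) = 81.3 − 22.51 = 58.79 dB.
ultrasonic cleaner: 75.1 − 20·log₁₀(22.4/3.2) = 75.1 − 16.90 = 58.20 dB.
Σ 10^(L/10) = 1.418e+06 → L_total = 10·log₁₀(1.418e+06) = 61.52 dB.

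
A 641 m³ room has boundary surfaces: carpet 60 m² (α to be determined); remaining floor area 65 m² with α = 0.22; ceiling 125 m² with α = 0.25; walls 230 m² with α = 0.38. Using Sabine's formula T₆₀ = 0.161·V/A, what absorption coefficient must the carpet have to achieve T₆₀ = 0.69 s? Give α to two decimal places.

0.28

Required total absorption A = 0.161·641/0.69 = 149.57 m².
Absorption from the other surfaces = 65·0.22 + 125·0.25 + 230·0.38 = 132.95 m², so the carpet must supply 16.62 m² over 60 m².
α = 16.62/60 = 0.277.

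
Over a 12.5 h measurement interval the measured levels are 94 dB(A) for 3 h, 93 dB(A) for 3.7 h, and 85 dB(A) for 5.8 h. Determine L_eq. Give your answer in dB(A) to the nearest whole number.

Weight each interval's intensity by its duration and average over T = 12.5 h:
Σ tᵢ·10^(Lᵢ/10) = 3·10^(94/10) + 3.7·10^(93/10) + 5.8·10^(85/10) = 1.675e+10.
L_eq = 10·log₁₀(1.675e+10/12.5) = 91.27 dB(A).

91 dB(A)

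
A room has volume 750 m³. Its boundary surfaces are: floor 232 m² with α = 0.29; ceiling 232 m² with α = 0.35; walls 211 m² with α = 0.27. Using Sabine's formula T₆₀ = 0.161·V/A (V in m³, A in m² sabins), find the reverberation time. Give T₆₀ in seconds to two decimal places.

Summing Sᵢαᵢ: 232·0.29 + 232·0.35 + 211·0.27 = 205.45 m².
T₆₀ = 0.161 × 750 / 205.45 = 0.588 s.

0.59 s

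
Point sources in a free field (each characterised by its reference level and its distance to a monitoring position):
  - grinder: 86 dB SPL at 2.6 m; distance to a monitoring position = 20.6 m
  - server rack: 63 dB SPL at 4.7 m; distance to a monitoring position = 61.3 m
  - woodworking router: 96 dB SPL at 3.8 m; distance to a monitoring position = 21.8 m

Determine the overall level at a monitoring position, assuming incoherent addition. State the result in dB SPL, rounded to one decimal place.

First find each source's level at the receiver (point-source: −20·log₁₀(r/r_ref)), then combine on an intensity basis.
grinder: 86 − 20·log₁₀(20.6/2.6) = 86 − 17.98 = 68.02 dB SPL.
server rack: 63 − 20·log₁₀(61.3/4.7) = 63 − 22.31 = 40.69 dB SPL.
woodworking router: 96 − 20·log₁₀(21.8/3.8) = 96 − 15.17 = 80.83 dB SPL.
Σ 10^(L/10) = 1.273e+08 → L_total = 10·log₁₀(1.273e+08) = 81.05 dB SPL.

81.0 dB SPL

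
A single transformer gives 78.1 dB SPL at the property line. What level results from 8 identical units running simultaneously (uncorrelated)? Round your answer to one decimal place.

N identical incoherent sources raise the level by 10·log₁₀ N.
L_total = 78.1 + 10·log₁₀(8) = 78.1 + 9.031 = 87.13 dB SPL.

87.1 dB SPL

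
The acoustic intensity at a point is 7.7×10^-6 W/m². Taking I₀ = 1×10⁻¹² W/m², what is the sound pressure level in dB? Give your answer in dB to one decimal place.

L = 10·log₁₀(I/I₀) = 10·log₁₀(7.7×10^-6/10⁻¹²) = 10·log₁₀(7.7×10^6).
L = 10·(0.8865 + 6) = 68.86 dB.

68.9 dB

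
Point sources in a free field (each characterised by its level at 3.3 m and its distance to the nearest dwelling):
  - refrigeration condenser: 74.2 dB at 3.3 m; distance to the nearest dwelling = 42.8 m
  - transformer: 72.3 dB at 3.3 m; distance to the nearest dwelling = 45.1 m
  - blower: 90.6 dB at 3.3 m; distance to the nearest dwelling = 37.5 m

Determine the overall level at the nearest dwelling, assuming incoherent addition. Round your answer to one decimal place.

69.6 dB

Propagate each source to the receiver with L = L_ref − 20·log₁₀(r/r_ref), then add intensities.
refrigeration condenser: 74.2 − 20·log₁₀(42.8/3.3) = 74.2 − 22.26 = 51.94 dB.
transformer: 72.3 − 20·log₁₀(45.1/3.3) = 72.3 − 22.71 = 49.59 dB.
blower: 90.6 − 20·log₁₀(37.5/3.3) = 90.6 − 21.11 = 69.49 dB.
Σ 10^(L/10) = 9.139e+06 → L_total = 10·log₁₀(9.139e+06) = 69.61 dB.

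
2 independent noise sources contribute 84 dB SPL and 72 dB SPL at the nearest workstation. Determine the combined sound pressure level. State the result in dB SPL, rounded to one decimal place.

For uncorrelated sources the intensities add, so convert each level to linear form, sum, and take 10·log₁₀ of the total.
Σ 10^(L/10) = 10^(84/10) + 10^(72/10) = 2.670e+08.
L_total = 10·log₁₀(2.670e+08) = 84.27 dB SPL.

84.3 dB SPL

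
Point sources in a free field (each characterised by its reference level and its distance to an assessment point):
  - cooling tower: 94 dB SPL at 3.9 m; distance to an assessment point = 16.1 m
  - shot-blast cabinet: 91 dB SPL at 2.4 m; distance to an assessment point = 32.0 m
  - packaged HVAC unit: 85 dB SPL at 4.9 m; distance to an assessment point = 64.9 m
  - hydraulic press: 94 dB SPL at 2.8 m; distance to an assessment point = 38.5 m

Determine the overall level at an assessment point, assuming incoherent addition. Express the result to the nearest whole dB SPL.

First find each source's level at the receiver (point-source: −20·log₁₀(r/r_ref)), then combine on an intensity basis.
cooling tower: 94 − 20·log₁₀(16.1/3.9) = 94 − 12.32 = 81.68 dB SPL.
shot-blast cabinet: 91 − 20·log₁₀(32.0/2.4) = 91 − 22.50 = 68.50 dB SPL.
packaged HVAC unit: 85 − 20·log₁₀(64.9/4.9) = 85 − 22.44 = 62.56 dB SPL.
hydraulic press: 94 − 20·log₁₀(38.5/2.8) = 94 − 22.77 = 71.23 dB SPL.
Σ 10^(L/10) = 1.696e+08 → L_total = 10·log₁₀(1.696e+08) = 82.29 dB SPL.

82 dB SPL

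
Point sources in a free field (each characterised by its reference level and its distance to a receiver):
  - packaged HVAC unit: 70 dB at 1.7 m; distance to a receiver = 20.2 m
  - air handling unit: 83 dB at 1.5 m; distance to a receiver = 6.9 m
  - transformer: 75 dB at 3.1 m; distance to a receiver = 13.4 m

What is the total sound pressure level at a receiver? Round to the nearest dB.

70 dB

Propagate each source to the receiver with L = L_ref − 20·log₁₀(r/r_ref), then add intensities.
packaged HVAC unit: 70 − 20·log₁₀(20.2/1.7) = 70 − 21.50 = 48.50 dB.
air handling unit: 83 − 20·log₁₀(6.9/1.5) = 83 − 13.26 = 69.74 dB.
transformer: 75 − 20·log₁₀(13.4/3.1) = 75 − 12.71 = 62.29 dB.
Σ 10^(L/10) = 1.119e+07 → L_total = 10·log₁₀(1.119e+07) = 70.49 dB.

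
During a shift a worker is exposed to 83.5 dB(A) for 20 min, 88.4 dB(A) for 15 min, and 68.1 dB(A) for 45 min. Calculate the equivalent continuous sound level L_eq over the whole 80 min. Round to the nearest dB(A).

83 dB(A)

L_eq = 10·log₁₀[(1/T)·Σ tᵢ·10^(Lᵢ/10)] with T = 80 min.
Σ tᵢ·10^(Lᵢ/10) = 20·10^(83.5/10) + 15·10^(88.4/10) + 45·10^(68.1/10) = 1.515e+10.
L_eq = 10·log₁₀(1.515e+10/80) = 82.77 dB(A).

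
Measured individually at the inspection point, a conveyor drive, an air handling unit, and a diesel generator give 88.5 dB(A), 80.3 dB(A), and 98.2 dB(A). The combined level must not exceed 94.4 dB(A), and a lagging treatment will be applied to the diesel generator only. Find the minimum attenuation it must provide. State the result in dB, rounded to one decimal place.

5.3 dB

Everything except the diesel generator sums to 10^(88.5/10) + 10^(80.3/10) = 8.151e+08 in linear terms, 89.11 dB(A).
The limit corresponds to 10^(94.4/10) = 2.754e+09; subtracting the fixed part leaves 1.939e+09 for the diesel generator, i.e. 92.88 dB(A).
So the diesel generator must be reduced from 98.2 to 92.88 dB(A): IL = 5.32 dB.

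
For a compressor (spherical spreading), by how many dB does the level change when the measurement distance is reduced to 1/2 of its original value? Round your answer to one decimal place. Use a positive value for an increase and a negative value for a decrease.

+6.0 dB

A point source loses 6 dB per doubling of distance; generally ΔL = −20·log₁₀(r₂/r₁).
ΔL = −20·log₁₀(0.5) = +6.02 dB.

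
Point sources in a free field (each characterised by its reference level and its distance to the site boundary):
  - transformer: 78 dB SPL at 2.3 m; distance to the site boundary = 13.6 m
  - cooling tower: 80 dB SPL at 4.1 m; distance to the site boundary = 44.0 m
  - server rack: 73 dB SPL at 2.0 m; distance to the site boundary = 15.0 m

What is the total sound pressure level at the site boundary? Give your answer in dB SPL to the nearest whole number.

65 dB SPL

Apply inverse-square spreading to bring every level to the receiver, then sum 10^(L/10).
transformer: 78 − 20·log₁₀(13.6/2.3) = 78 − 15.44 = 62.56 dB SPL.
cooling tower: 80 − 20·log₁₀(44.0/4.1) = 80 − 20.61 = 59.39 dB SPL.
server rack: 73 − 20·log₁₀(15.0/2.0) = 73 − 17.50 = 55.50 dB SPL.
Σ 10^(L/10) = 3.028e+06 → L_total = 10·log₁₀(3.028e+06) = 64.81 dB SPL.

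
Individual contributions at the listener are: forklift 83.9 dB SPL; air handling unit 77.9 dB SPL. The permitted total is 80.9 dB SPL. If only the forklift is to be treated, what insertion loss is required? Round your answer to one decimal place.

Fixed contribution from the other source: Σ 10^(L/10) = 10^(77.9/10) = 6.166e+07 (77.90 dB SPL).
To meet 80.9 dB SPL overall, the treated forklift may contribute at most 10^(80.9/10) − 6.166e+07 = 6.137e+07, i.e. 77.88 dB SPL.
Required insertion loss = 83.9 − 77.88 = 6.02 dB.

6.0 dB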